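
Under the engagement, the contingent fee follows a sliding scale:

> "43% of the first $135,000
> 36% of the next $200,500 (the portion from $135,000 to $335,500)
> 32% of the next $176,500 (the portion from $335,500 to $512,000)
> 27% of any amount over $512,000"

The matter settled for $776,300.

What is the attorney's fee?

First $135,000 at 43% = $58,050.00
Next $200,500 at 36% = $72,180.00
Next $176,500 at 32% = $56,480.00
Remaining $264,300 at 27% = $71,361.00
Fee: $58,050.00 + $72,180.00 + $56,480.00 + $71,361.00 = $258,071.00

$258,071.00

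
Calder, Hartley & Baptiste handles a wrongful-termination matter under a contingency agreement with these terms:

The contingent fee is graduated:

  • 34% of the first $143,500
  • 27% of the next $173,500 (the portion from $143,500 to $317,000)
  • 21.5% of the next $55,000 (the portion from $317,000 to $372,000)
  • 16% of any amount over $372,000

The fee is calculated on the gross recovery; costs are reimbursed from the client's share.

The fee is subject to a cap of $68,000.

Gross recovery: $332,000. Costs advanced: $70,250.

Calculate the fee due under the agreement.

$68,000.00

Fee base is the gross recovery, $332,000; costs are reimbursed separately.
First $143,500 at 34% = $48,790.00
Next $173,500 at 27% = $46,845.00
Remaining $15,000 at 21.5% = $3,225.00
Fee: $48,790.00 + $46,845.00 + $3,225.00 = $98,860.00
$98,860.00 exceeds the $68,000 cap, so the fee is capped at $68,000.00.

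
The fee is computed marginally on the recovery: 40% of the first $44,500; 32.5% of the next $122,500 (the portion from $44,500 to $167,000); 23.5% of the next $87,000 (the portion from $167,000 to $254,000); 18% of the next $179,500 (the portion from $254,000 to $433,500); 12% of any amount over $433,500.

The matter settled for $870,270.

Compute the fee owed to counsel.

First $44,500 at 40% = $17,800.00
Next $122,500 at 32.5% = $39,812.50
Next $87,000 at 23.5% = $20,445.00
Next $179,500 at 18% = $32,310.00
Remaining $436,770 at 12% = $52,412.40
Fee: $17,800.00 + $39,812.50 + $20,445.00 + $32,310.00 + $52,412.40 = $162,779.90

$162,779.90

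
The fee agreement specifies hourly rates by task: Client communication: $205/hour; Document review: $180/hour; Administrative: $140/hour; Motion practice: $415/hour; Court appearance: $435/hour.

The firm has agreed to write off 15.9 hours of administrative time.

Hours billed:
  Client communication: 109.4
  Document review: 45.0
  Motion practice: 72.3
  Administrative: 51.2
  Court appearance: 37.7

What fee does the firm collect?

Client communication: 109.4 × $205 = $22,427.00
Document review: 45.0 × $180 = $8,100.00
Administrative: 51.2 × $140 = $7,168.00
Motion practice: 72.3 × $415 = $30,004.50
Court appearance: 37.7 × $435 = $16,399.50
Subtotal: $84,099.00
Write-off: 15.9 × $140 = $2,226.00
Total: $84,099.00 − $2,226.00 = $81,873.00

$81,873.00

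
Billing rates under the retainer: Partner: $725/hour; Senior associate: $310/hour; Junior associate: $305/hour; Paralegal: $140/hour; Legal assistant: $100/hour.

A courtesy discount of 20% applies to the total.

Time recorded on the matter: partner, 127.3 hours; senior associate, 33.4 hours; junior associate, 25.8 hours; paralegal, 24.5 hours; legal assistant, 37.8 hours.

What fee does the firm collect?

Partner: 127.3 × $725 = $92,292.50
Senior associate: 33.4 × $310 = $10,354.00
Junior associate: 25.8 × $305 = $7,869.00
Paralegal: 24.5 × $140 = $3,430.00
Legal assistant: 37.8 × $100 = $3,780.00
Subtotal: $117,725.50
Less 20% discount: −$23,545.10
Total: $117,725.50 − $23,545.10 = $94,180.40

$94,180.40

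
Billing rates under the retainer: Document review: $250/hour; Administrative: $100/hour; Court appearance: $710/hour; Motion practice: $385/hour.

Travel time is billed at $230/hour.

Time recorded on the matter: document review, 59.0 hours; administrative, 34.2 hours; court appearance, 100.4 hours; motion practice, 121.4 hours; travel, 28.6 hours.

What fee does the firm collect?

Document review: 59.0 × $250 = $14,750.00
Administrative: 34.2 × $100 = $3,420.00
Court appearance: 100.4 × $710 = $71,284.00
Motion practice: 121.4 × $385 = $46,739.00
Subtotal: $14,750.00 + $3,420.00 + $71,284.00 + $46,739.00 = $136,193.00
Travel: 28.6 × $230 = $6,578.00
Total: $136,193.00 + $6,578.00 = $142,771.00

$142,771.00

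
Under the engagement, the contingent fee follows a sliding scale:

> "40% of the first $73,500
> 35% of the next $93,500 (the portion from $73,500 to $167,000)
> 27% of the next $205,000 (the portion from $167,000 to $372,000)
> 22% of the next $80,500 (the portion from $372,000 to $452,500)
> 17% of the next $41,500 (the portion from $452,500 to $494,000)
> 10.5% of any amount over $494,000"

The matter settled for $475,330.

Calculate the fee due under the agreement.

First $73,500 at 40% = $29,400.00
Next $93,500 at 35% = $32,725.00
Next $205,000 at 27% = $55,350.00
Next $80,500 at 22% = $17,710.00
Remaining $22,830 at 17% = $3,881.10
Fee: $29,400.00 + $32,725.00 + $55,350.00 + $17,710.00 + $3,881.10 = $139,066.10

$139,066.10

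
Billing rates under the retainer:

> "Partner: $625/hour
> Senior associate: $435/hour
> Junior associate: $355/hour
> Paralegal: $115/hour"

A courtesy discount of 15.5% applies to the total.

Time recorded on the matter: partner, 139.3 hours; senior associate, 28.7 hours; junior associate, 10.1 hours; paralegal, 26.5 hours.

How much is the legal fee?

Partner: 139.3 × $625 = $87,062.50
Senior associate: 28.7 × $435 = $12,484.50
Junior associate: 10.1 × $355 = $3,585.50
Paralegal: 26.5 × $115 = $3,047.50
Subtotal: $106,180.00
Less 15.5% discount: −$16,457.90
Total: $106,180.00 − $16,457.90 = $89,722.10

$89,722.10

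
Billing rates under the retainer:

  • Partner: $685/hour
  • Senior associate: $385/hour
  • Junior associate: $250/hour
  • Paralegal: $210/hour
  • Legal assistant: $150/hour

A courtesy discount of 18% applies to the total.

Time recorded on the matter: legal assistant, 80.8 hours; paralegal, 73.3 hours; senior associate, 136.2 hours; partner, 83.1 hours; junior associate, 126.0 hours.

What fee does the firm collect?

Partner: 83.1 × $685 = $56,923.50
Senior associate: 136.2 × $385 = $52,437.00
Junior associate: 126.0 × $250 = $31,500.00
Paralegal: 73.3 × $210 = $15,393.00
Legal assistant: 80.8 × $150 = $12,120.00
Subtotal: $168,373.50
Less 18% discount: −$30,307.23
Total: $168,373.50 − $30,307.23 = $138,066.27

$138,066.27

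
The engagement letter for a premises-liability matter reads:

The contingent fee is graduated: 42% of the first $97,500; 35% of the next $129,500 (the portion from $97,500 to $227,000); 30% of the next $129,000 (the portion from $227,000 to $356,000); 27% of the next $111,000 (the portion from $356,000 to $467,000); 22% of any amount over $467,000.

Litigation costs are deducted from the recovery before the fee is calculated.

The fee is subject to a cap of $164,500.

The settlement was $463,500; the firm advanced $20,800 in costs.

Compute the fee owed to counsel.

Fee base (net of costs): $463,500 − $20,800 = $442,700
First $97,500 at 42% = $40,950.00
Next $129,500 at 35% = $45,325.00
Next $129,000 at 30% = $38,700.00
Remaining $86,700 at 27% = $23,409.00
Fee: $40,950.00 + $45,325.00 + $38,700.00 + $23,409.00 = $148,384.00
$148,384.00 is under the $164,500 cap.

$148,384.00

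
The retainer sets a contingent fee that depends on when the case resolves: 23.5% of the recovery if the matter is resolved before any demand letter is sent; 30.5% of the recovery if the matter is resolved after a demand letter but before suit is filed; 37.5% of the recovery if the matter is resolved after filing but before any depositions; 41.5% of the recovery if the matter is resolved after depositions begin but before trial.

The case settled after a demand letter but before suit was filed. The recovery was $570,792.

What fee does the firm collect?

The matter settled after a demand letter but before suit was filed, so the 30.5% rate applies.
$570,792 × 30.5% = $174,091.56

$174,091.56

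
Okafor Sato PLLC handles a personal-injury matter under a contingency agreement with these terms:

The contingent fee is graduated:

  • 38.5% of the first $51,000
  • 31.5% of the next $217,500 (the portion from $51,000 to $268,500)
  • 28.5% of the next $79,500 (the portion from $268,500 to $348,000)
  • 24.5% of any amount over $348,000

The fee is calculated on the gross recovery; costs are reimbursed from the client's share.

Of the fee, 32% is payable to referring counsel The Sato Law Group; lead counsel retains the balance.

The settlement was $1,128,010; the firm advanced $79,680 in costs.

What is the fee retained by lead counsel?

$205,297.07

Fee base is the gross recovery, $1,128,010; costs are reimbursed separately.
First $51,000 at 38.5% = $19,635.00
Next $217,500 at 31.5% = $68,512.50
Next $79,500 at 28.5% = $22,657.50
Remaining $780,010 at 24.5% = $191,102.45
Fee: $19,635.00 + $68,512.50 + $22,657.50 + $191,102.45 = $301,907.45
Referral share: 32% of $301,907.45 = $96,610.38; lead counsel retains $301,907.45 − $96,610.38 = $205,297.07.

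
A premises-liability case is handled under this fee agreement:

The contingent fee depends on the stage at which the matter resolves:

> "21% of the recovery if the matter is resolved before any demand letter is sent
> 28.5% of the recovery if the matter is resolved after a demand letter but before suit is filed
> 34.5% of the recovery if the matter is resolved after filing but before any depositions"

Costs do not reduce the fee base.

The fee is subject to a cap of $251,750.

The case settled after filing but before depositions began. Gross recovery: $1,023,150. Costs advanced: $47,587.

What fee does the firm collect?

Fee base is the gross recovery, $1,023,150; costs are reimbursed separately.
The matter settled after filing but before depositions began, so the 34.5% rate applies.
$1,023,150 × 34.5% = $352,986.75
$352,986.75 exceeds the $251,750 cap, so the fee is capped at $251,750.00.

$251,750.00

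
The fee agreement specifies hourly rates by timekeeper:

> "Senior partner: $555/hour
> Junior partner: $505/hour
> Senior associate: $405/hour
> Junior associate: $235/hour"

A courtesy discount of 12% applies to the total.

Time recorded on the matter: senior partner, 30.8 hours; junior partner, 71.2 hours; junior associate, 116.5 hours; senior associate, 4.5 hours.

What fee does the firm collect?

Senior partner: 30.8 × $555 = $17,094.00
Junior partner: 71.2 × $505 = $35,956.00
Senior associate: 4.5 × $405 = $1,822.50
Junior associate: 116.5 × $235 = $27,377.50
Subtotal: $82,250.00
Less 12% discount: −$9,870.00
Total: $82,250.00 − $9,870.00 = $72,380.00

$72,380.00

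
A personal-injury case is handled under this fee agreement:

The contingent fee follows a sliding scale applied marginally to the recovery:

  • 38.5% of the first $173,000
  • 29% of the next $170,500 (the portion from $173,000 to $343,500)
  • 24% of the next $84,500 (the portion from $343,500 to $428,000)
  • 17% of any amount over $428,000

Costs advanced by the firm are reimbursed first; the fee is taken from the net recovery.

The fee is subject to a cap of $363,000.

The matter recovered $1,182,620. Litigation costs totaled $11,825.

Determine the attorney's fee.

$262,605.15

Fee base (net of costs): $1,182,620 − $11,825 = $1,170,795
First $173,000 at 38.5% = $66,605.00
Next $170,500 at 29% = $49,445.00
Next $84,500 at 24% = $20,280.00
Remaining $742,795 at 17% = $126,275.15
Fee: $66,605.00 + $49,445.00 + $20,280.00 + $126,275.15 = $262,605.15
$262,605.15 is under the $363,000 cap.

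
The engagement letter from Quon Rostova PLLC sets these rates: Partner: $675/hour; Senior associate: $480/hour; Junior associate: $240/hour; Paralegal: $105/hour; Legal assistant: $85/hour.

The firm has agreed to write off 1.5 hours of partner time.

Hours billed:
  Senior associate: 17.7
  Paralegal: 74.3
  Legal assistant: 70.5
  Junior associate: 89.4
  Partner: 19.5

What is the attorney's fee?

Partner: 19.5 × $675 = $13,162.50
Senior associate: 17.7 × $480 = $8,496.00
Junior associate: 89.4 × $240 = $21,456.00
Paralegal: 74.3 × $105 = $7,801.50
Legal assistant: 70.5 × $85 = $5,992.50
Subtotal: $56,908.50
Write-off: 1.5 × $675 = $1,012.50
Total: $56,908.50 − $1,012.50 = $55,896.00

$55,896.00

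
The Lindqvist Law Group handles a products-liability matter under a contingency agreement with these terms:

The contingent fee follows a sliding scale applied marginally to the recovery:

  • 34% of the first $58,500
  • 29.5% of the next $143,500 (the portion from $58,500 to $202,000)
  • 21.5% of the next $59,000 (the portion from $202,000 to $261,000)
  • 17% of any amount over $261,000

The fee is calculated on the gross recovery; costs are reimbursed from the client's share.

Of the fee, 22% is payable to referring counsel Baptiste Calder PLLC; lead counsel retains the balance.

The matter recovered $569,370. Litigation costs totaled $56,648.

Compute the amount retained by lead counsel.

$99,317.71

Fee base is the gross recovery, $569,370; costs are reimbursed separately.
First $58,500 at 34% = $19,890.00
Next $143,500 at 29.5% = $42,332.50
Next $59,000 at 21.5% = $12,685.00
Remaining $308,370 at 17% = $52,422.90
Fee: $19,890.00 + $42,332.50 + $12,685.00 + $52,422.90 = $127,330.40
Referral share: 22% of $127,330.40 = $28,012.69; lead counsel retains $127,330.40 − $28,012.69 = $99,317.71.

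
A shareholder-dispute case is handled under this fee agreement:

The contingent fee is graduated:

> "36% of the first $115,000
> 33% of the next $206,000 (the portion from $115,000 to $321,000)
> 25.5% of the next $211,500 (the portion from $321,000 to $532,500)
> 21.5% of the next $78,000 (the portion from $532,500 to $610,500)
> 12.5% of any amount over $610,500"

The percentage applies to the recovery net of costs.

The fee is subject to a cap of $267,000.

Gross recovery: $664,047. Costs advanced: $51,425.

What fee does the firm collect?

$180,347.75

Fee base (net of costs): $664,047 − $51,425 = $612,622
First $115,000 at 36% = $41,400.00
Next $206,000 at 33% = $67,980.00
Next $211,500 at 25.5% = $53,932.50
Next $78,000 at 21.5% = $16,770.00
Remaining $2,122 at 12.5% = $265.25
Fee: $41,400.00 + $67,980.00 + $53,932.50 + $16,770.00 + $265.25 = $180,347.75
$180,347.75 is under the $267,000 cap.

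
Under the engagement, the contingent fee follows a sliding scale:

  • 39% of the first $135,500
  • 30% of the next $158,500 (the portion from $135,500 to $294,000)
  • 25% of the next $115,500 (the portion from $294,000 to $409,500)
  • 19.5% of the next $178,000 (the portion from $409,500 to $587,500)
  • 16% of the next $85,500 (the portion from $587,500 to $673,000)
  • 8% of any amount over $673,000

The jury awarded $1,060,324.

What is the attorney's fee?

$208,645.92

First $135,500 at 39% = $52,845.00
Next $158,500 at 30% = $47,550.00
Next $115,500 at 25% = $28,875.00
Next $178,000 at 19.5% = $34,710.00
Next $85,500 at 16% = $13,680.00
Remaining $387,324 at 8% = $30,985.92
Fee: $52,845.00 + $47,550.00 + $28,875.00 + $34,710.00 + $13,680.00 + $30,985.92 = $208,645.92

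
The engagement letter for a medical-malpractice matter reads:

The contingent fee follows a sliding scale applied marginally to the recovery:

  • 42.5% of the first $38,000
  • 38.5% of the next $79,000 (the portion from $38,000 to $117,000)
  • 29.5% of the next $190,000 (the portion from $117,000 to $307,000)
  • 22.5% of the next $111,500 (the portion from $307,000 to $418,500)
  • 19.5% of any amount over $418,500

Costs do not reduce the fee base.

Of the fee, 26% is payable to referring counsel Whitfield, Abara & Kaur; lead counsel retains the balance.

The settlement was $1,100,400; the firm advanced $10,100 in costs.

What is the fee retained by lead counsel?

$192,898.02

Fee base is the gross recovery, $1,100,400; costs are reimbursed separately.
First $38,000 at 42.5% = $16,150.00
Next $79,000 at 38.5% = $30,415.00
Next $190,000 at 29.5% = $56,050.00
Next $111,500 at 22.5% = $25,087.50
Remaining $681,900 at 19.5% = $132,970.50
Fee: $16,150.00 + $30,415.00 + $56,050.00 + $25,087.50 + $132,970.50 = $260,673.00
Referral share: 26% of $260,673.00 = $67,774.98; lead counsel retains $260,673.00 − $67,774.98 = $192,898.02.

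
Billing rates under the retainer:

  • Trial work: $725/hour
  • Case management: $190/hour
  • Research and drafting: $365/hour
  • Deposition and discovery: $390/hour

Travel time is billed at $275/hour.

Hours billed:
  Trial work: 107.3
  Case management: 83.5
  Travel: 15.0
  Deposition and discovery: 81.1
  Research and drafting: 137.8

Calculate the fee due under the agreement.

$179,708.50

Trial work: 107.3 × $725 = $77,792.50
Case management: 83.5 × $190 = $15,865.00
Research and drafting: 137.8 × $365 = $50,297.00
Deposition and discovery: 81.1 × $390 = $31,629.00
Subtotal: $77,792.50 + $15,865.00 + $50,297.00 + $31,629.00 = $175,583.50
Travel: 15.0 × $275 = $4,125.00
Total: $175,583.50 + $4,125.00 = $179,708.50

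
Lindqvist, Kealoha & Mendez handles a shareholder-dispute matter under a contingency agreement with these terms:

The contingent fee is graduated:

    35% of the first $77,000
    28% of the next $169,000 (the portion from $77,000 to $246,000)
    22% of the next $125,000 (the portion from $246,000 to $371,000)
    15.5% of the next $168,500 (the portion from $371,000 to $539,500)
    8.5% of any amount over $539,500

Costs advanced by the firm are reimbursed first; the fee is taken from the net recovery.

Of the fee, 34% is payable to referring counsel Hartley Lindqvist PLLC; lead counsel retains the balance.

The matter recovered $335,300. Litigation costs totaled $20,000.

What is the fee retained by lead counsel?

Fee base (net of costs): $335,300 − $20,000 = $315,300
First $77,000 at 35% = $26,950.00
Next $169,000 at 28% = $47,320.00
Remaining $69,300 at 22% = $15,246.00
Fee: $26,950.00 + $47,320.00 + $15,246.00 = $89,516.00
Referral share: 34% of $89,516.00 = $30,435.44; lead counsel retains $89,516.00 − $30,435.44 = $59,080.56.

$59,080.56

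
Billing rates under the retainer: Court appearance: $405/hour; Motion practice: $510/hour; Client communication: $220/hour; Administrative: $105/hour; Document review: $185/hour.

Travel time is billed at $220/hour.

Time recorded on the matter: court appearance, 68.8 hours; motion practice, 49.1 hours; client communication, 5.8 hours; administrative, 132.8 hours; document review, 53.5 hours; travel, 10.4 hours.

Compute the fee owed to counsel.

$80,310.50

Court appearance: 68.8 × $405 = $27,864.00
Motion practice: 49.1 × $510 = $25,041.00
Client communication: 5.8 × $220 = $1,276.00
Administrative: 132.8 × $105 = $13,944.00
Document review: 53.5 × $185 = $9,897.50
Subtotal: $27,864.00 + $25,041.00 + $1,276.00 + $13,944.00 + $9,897.50 = $78,022.50
Travel: 10.4 × $220 = $2,288.00
Total: $78,022.50 + $2,288.00 = $80,310.50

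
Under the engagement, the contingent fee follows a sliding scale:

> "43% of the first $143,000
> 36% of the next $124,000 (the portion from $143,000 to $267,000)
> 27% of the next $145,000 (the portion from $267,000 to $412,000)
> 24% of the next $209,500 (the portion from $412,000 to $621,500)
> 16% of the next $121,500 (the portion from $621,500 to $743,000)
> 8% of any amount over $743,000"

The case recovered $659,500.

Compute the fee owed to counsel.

First $143,000 at 43% = $61,490.00
Next $124,000 at 36% = $44,640.00
Next $145,000 at 27% = $39,150.00
Next $209,500 at 24% = $50,280.00
Remaining $38,000 at 16% = $6,080.00
Fee: $61,490.00 + $44,640.00 + $39,150.00 + $50,280.00 + $6,080.00 = $201,640.00

$201,640.00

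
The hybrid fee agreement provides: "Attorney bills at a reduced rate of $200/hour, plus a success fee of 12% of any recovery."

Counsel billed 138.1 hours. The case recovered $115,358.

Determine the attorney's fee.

Hourly: 138.1 × $200 = $27,620.00
Success fee: 12% of $115,358 = $13,842.96
Total: $27,620.00 + $13,842.96 = $41,462.96

$41,462.96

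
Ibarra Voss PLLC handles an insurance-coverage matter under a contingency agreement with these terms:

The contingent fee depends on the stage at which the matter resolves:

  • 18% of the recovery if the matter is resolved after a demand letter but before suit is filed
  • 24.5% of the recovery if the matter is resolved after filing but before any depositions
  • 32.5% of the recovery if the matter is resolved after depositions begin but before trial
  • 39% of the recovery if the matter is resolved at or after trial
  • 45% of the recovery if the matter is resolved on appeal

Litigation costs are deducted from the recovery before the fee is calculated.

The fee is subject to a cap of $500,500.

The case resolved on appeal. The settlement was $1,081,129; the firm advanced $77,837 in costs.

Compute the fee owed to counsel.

Fee base (net of costs): $1,081,129 − $77,837 = $1,003,292
The matter resolved on appeal, so the 45% rate applies.
$1,003,292 × 45% = $451,481.40
$451,481.40 is under the $500,500 cap.

$451,481.40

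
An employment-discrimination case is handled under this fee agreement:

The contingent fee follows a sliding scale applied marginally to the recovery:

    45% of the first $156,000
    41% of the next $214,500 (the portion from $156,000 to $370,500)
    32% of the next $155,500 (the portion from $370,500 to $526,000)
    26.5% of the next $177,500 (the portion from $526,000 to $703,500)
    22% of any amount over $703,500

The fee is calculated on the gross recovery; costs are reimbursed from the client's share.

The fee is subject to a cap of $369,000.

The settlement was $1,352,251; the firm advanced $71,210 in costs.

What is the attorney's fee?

$369,000.00

Fee base is the gross recovery, $1,352,251; costs are reimbursed separately.
First $156,000 at 45% = $70,200.00
Next $214,500 at 41% = $87,945.00
Next $155,500 at 32% = $49,760.00
Next $177,500 at 26.5% = $47,037.50
Remaining $648,751 at 22% = $142,725.22
Fee: $70,200.00 + $87,945.00 + $49,760.00 + $47,037.50 + $142,725.22 = $397,667.72
$397,667.72 exceeds the $369,000 cap, so the fee is capped at $369,000.00.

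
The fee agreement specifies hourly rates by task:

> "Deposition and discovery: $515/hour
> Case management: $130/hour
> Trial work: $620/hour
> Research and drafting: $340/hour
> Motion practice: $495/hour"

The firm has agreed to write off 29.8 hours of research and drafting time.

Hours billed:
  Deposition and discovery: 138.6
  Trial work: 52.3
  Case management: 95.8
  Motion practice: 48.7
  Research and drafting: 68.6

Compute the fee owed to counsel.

$153,557.50

Deposition and discovery: 138.6 × $515 = $71,379.00
Case management: 95.8 × $130 = $12,454.00
Trial work: 52.3 × $620 = $32,426.00
Research and drafting: 68.6 × $340 = $23,324.00
Motion practice: 48.7 × $495 = $24,106.50
Subtotal: $163,689.50
Write-off: 29.8 × $340 = $10,132.00
Total: $163,689.50 − $10,132.00 = $153,557.50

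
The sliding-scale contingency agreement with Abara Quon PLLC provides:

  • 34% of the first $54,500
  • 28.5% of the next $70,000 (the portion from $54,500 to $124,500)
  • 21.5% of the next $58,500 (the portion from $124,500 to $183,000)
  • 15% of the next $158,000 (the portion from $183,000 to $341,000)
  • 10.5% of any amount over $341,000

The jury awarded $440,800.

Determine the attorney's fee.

First $54,500 at 34% = $18,530.00
Next $70,000 at 28.5% = $19,950.00
Next $58,500 at 21.5% = $12,577.50
Next $158,000 at 15% = $23,700.00
Remaining $99,800 at 10.5% = $10,479.00
Fee: $18,530.00 + $19,950.00 + $12,577.50 + $23,700.00 + $10,479.00 = $85,236.50

$85,236.50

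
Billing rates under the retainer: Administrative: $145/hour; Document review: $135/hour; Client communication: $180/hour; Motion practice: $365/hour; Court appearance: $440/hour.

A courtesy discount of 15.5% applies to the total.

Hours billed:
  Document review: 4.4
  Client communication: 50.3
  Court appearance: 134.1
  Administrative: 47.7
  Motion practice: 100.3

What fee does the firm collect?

$94,790.41

Administrative: 47.7 × $145 = $6,916.50
Document review: 4.4 × $135 = $594.00
Client communication: 50.3 × $180 = $9,054.00
Motion practice: 100.3 × $365 = $36,609.50
Court appearance: 134.1 × $440 = $59,004.00
Subtotal: $112,178.00
Less 15.5% discount: −$17,387.59
Total: $112,178.00 − $17,387.59 = $94,790.41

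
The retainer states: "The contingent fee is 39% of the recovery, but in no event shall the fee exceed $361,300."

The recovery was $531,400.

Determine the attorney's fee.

$207,246.00

39% of $531,400 = $207,246.00
That is under the $361,300 cap.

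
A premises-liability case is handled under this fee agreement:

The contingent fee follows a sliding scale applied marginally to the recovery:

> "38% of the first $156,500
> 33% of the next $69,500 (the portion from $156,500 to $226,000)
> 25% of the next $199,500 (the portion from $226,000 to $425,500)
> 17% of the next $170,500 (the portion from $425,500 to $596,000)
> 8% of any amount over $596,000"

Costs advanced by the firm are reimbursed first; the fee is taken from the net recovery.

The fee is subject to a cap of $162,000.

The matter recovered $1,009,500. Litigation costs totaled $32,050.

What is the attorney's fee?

Fee base (net of costs): $1,009,500 − $32,050 = $977,450
First $156,500 at 38% = $59,470.00
Next $69,500 at 33% = $22,935.00
Next $199,500 at 25% = $49,875.00
Next $170,500 at 17% = $28,985.00
Remaining $381,450 at 8% = $30,516.00
Fee: $59,470.00 + $22,935.00 + $49,875.00 + $28,985.00 + $30,516.00 = $191,781.00
$191,781.00 exceeds the $162,000 cap, so the fee is capped at $162,000.00.

$162,000.00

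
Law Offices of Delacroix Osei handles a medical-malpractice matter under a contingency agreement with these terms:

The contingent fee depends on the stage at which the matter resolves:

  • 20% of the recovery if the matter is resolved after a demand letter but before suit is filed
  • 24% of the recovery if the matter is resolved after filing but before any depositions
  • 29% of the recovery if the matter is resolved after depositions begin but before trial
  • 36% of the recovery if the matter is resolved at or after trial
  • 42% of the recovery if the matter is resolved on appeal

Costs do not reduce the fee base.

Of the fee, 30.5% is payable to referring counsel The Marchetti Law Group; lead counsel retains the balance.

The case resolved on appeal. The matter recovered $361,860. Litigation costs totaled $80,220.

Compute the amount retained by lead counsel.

$105,626.93

Fee base is the gross recovery, $361,860; costs are reimbursed separately.
The matter resolved on appeal, so the 42% rate applies.
$361,860 × 42% = $151,981.20
Referral share: 30.5% of $151,981.20 = $46,354.27; lead counsel retains $151,981.20 − $46,354.27 = $105,626.93.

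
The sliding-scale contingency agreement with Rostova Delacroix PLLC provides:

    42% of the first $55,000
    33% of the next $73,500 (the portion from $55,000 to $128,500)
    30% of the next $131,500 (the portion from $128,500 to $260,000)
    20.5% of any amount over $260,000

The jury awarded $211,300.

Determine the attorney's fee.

First $55,000 at 42% = $23,100.00
Next $73,500 at 33% = $24,255.00
Remaining $82,800 at 30% = $24,840.00
Fee: $23,100.00 + $24,255.00 + $24,840.00 = $72,195.00

$72,195.00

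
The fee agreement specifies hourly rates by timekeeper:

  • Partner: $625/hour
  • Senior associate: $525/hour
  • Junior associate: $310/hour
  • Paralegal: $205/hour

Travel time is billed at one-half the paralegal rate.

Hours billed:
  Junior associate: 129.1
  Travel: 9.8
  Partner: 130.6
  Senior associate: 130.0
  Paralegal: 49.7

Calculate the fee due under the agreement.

Partner: 130.6 × $625 = $81,625.00
Senior associate: 130.0 × $525 = $68,250.00
Junior associate: 129.1 × $310 = $40,021.00
Paralegal: 49.7 × $205 = $10,188.50
Subtotal: $81,625.00 + $68,250.00 + $40,021.00 + $10,188.50 = $200,084.50
Travel: 9.8 × ($205 ÷ 2) = 9.8 × $102.50 = $1,004.50
Total: $200,084.50 + $1,004.50 = $201,089.00

$201,089.00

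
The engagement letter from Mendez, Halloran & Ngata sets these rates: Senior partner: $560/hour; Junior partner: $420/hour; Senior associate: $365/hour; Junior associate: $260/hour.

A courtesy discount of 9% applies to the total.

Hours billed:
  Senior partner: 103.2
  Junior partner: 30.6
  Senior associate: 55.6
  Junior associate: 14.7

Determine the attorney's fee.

Senior partner: 103.2 × $560 = $57,792.00
Junior partner: 30.6 × $420 = $12,852.00
Senior associate: 55.6 × $365 = $20,294.00
Junior associate: 14.7 × $260 = $3,822.00
Subtotal: $94,760.00
Less 9% discount: −$8,528.40
Total: $94,760.00 − $8,528.40 = $86,231.60

$86,231.60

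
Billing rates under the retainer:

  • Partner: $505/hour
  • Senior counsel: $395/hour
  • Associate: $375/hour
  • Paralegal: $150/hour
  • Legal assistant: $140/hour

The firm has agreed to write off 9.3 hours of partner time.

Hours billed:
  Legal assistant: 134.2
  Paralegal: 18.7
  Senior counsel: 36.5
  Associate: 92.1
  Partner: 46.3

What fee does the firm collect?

Partner: 46.3 × $505 = $23,381.50
Senior counsel: 36.5 × $395 = $14,417.50
Associate: 92.1 × $375 = $34,537.50
Paralegal: 18.7 × $150 = $2,805.00
Legal assistant: 134.2 × $140 = $18,788.00
Subtotal: $93,929.50
Write-off: 9.3 × $505 = $4,696.50
Total: $93,929.50 − $4,696.50 = $89,233.00

$89,233.00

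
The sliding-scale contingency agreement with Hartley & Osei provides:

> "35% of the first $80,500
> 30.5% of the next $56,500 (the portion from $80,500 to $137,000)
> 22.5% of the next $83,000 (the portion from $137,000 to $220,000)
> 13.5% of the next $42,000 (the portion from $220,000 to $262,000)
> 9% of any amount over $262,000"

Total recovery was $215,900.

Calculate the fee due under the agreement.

$63,160.00

First $80,500 at 35% = $28,175.00
Next $56,500 at 30.5% = $17,232.50
Remaining $78,900 at 22.5% = $17,752.50
Fee: $28,175.00 + $17,232.50 + $17,752.50 = $63,160.00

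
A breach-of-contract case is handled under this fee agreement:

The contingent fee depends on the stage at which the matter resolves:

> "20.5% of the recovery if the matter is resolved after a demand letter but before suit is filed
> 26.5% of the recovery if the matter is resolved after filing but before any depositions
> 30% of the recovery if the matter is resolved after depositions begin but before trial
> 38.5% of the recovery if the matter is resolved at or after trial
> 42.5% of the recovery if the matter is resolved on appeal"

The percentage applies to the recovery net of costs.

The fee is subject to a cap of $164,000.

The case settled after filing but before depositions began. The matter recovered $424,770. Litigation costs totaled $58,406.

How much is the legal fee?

$97,086.46

Fee base (net of costs): $424,770 − $58,406 = $366,364
The matter settled after filing but before depositions began, so the 26.5% rate applies.
$366,364 × 26.5% = $97,086.46
$97,086.46 is under the $164,000 cap.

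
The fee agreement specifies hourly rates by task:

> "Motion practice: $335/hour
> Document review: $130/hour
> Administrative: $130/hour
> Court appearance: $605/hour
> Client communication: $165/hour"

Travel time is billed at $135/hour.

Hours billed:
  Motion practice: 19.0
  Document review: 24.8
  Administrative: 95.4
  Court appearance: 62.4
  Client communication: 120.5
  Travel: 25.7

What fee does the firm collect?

$83,095.00

Motion practice: 19.0 × $335 = $6,365.00
Document review: 24.8 × $130 = $3,224.00
Administrative: 95.4 × $130 = $12,402.00
Court appearance: 62.4 × $605 = $37,752.00
Client communication: 120.5 × $165 = $19,882.50
Subtotal: $6,365.00 + $3,224.00 + $12,402.00 + $37,752.00 + $19,882.50 = $79,625.50
Travel: 25.7 × $135 = $3,469.50
Total: $79,625.50 + $3,469.50 = $83,095.00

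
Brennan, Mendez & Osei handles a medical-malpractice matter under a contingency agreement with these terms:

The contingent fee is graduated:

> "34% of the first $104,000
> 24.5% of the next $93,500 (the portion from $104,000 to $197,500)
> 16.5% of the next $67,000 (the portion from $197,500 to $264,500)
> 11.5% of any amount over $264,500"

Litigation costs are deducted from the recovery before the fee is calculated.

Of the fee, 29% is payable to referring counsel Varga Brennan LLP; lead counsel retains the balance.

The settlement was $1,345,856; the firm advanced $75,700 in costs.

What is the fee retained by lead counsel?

$131,330.79

Fee base (net of costs): $1,345,856 − $75,700 = $1,270,156
First $104,000 at 34% = $35,360.00
Next $93,500 at 24.5% = $22,907.50
Next $67,000 at 16.5% = $11,055.00
Remaining $1,005,656 at 11.5% = $115,650.44
Fee: $35,360.00 + $22,907.50 + $11,055.00 + $115,650.44 = $184,972.94
Referral share: 29% of $184,972.94 = $53,642.15; lead counsel retains $184,972.94 − $53,642.15 = $131,330.79.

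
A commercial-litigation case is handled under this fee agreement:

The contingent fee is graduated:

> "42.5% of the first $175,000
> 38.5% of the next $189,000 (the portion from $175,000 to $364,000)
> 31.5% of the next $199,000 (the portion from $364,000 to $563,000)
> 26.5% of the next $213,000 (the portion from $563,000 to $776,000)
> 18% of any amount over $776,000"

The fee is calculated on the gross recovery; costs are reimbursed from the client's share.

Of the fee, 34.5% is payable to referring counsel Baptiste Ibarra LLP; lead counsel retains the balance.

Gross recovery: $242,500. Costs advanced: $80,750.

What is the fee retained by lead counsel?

Fee base is the gross recovery, $242,500; costs are reimbursed separately.
First $175,000 at 42.5% = $74,375.00
Remaining $67,500 at 38.5% = $25,987.50
Fee: $74,375.00 + $25,987.50 = $100,362.50
Referral share: 34.5% of $100,362.50 = $34,625.06; lead counsel retains $100,362.50 − $34,625.06 = $65,737.44.

$65,737.44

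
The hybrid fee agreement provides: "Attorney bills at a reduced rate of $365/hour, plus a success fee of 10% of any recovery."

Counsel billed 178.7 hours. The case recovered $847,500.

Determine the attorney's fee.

Hourly: 178.7 × $365 = $65,225.50
Success fee: 10% of $847,500 = $84,750.00
Total: $65,225.50 + $84,750.00 = $149,975.50

$149,975.50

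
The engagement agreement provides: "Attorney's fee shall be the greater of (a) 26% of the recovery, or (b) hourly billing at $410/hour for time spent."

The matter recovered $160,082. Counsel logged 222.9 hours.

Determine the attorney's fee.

$91,389.00

(a) 26% of $160,082 = $41,621.32
(b) 222.9 × $410 = $91,389.00
The greater is (b): $91,389.00.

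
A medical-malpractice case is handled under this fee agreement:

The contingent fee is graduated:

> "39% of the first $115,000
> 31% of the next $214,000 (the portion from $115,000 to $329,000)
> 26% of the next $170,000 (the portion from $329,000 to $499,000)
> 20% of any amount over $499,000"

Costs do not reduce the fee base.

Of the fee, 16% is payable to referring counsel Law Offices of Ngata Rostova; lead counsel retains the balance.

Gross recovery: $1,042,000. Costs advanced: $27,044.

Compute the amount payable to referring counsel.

Fee base is the gross recovery, $1,042,000; costs are reimbursed separately.
First $115,000 at 39% = $44,850.00
Next $214,000 at 31% = $66,340.00
Next $170,000 at 26% = $44,200.00
Remaining $543,000 at 20% = $108,600.00
Fee: $44,850.00 + $66,340.00 + $44,200.00 + $108,600.00 = $263,990.00
Referral share: 16% of $263,990.00 = $42,238.40; lead counsel retains $263,990.00 − $42,238.40 = $221,751.60.

$42,238.40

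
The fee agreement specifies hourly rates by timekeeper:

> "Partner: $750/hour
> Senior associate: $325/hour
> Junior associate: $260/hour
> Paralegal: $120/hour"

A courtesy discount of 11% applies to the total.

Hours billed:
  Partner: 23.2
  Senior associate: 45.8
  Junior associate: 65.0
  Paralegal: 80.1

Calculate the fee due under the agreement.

$52,329.33

Partner: 23.2 × $750 = $17,400.00
Senior associate: 45.8 × $325 = $14,885.00
Junior associate: 65.0 × $260 = $16,900.00
Paralegal: 80.1 × $120 = $9,612.00
Subtotal: $58,797.00
Less 11% discount: −$6,467.67
Total: $58,797.00 − $6,467.67 = $52,329.33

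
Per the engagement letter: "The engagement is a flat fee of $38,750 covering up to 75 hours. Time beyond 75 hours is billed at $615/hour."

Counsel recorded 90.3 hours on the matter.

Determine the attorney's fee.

Flat fee: $38,750.00
Excess hours: 90.3 − 75 = 15.3
Overrun: 15.3 × $615 = $9,409.50
Total: $38,750.00 + $9,409.50 = $48,159.50

$48,159.50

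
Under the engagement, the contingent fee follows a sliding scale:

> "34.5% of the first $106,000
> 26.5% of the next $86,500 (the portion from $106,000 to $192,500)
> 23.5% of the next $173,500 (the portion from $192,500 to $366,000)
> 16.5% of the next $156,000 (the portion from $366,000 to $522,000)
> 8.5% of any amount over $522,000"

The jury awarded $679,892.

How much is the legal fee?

$139,425.82

First $106,000 at 34.5% = $36,570.00
Next $86,500 at 26.5% = $22,922.50
Next $173,500 at 23.5% = $40,772.50
Next $156,000 at 16.5% = $25,740.00
Remaining $157,892 at 8.5% = $13,420.82
Fee: $36,570.00 + $22,922.50 + $40,772.50 + $25,740.00 + $13,420.82 = $139,425.82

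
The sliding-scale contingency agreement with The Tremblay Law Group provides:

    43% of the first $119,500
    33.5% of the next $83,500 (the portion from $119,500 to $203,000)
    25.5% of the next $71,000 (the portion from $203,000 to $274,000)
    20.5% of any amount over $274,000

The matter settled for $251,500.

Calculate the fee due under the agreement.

$91,725.00

First $119,500 at 43% = $51,385.00
Next $83,500 at 33.5% = $27,972.50
Remaining $48,500 at 25.5% = $12,367.50
Fee: $51,385.00 + $27,972.50 + $12,367.50 = $91,725.00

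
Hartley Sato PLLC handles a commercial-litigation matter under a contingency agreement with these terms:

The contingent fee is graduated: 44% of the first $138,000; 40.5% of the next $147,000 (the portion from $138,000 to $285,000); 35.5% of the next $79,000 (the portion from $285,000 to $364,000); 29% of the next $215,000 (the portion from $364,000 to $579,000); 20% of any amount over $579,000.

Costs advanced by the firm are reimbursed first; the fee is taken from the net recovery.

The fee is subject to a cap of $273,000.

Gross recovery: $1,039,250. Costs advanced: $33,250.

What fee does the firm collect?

Fee base (net of costs): $1,039,250 − $33,250 = $1,006,000
First $138,000 at 44% = $60,720.00
Next $147,000 at 40.5% = $59,535.00
Next $79,000 at 35.5% = $28,045.00
Next $215,000 at 29% = $62,350.00
Remaining $427,000 at 20% = $85,400.00
Fee: $60,720.00 + $59,535.00 + $28,045.00 + $62,350.00 + $85,400.00 = $296,050.00
$296,050.00 exceeds the $273,000 cap, so the fee is capped at $273,000.00.

$273,000.00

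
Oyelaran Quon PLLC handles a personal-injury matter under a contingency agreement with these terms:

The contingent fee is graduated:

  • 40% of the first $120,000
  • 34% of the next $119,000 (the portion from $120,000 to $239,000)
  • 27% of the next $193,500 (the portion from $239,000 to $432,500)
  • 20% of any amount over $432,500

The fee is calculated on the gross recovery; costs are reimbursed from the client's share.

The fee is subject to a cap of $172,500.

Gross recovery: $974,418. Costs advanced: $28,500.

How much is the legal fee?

Fee base is the gross recovery, $974,418; costs are reimbursed separately.
First $120,000 at 40% = $48,000.00
Next $119,000 at 34% = $40,460.00
Next $193,500 at 27% = $52,245.00
Remaining $541,918 at 20% = $108,383.60
Fee: $48,000.00 + $40,460.00 + $52,245.00 + $108,383.60 = $249,088.60
$249,088.60 exceeds the $172,500 cap, so the fee is capped at $172,500.00.

$172,500.00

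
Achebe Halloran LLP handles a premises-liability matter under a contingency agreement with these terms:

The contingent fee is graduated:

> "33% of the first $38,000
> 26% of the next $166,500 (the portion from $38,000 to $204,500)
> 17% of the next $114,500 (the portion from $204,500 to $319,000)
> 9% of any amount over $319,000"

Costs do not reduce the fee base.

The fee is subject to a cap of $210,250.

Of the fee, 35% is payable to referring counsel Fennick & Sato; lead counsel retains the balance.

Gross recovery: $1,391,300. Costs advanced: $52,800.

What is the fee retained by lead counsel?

$111,671.30

Fee base is the gross recovery, $1,391,300; costs are reimbursed separately.
First $38,000 at 33% = $12,540.00
Next $166,500 at 26% = $43,290.00
Next $114,500 at 17% = $19,465.00
Remaining $1,072,300 at 9% = $96,507.00
Fee: $12,540.00 + $43,290.00 + $19,465.00 + $96,507.00 = $171,802.00
$171,802.00 is under the $210,250 cap.
Referral share: 35% of $171,802.00 = $60,130.70; lead counsel retains $171,802.00 − $60,130.70 = $111,671.30.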